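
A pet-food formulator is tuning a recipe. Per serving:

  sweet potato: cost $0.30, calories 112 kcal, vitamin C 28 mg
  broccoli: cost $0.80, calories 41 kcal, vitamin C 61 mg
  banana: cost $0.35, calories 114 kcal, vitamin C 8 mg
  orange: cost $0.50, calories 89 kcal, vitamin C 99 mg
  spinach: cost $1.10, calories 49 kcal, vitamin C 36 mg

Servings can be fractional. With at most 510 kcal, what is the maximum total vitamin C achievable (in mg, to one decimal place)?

758.8 mg

Vitamin C per kcal: broccoli 1.488, orange 1.112, spinach 0.7347, sweet potato 0.25, banana 0.07018.
With no serving limits, spend the whole calories allowance on broccoli: 510 kcal / 41 kcal × 61 mg = 758.8 mg.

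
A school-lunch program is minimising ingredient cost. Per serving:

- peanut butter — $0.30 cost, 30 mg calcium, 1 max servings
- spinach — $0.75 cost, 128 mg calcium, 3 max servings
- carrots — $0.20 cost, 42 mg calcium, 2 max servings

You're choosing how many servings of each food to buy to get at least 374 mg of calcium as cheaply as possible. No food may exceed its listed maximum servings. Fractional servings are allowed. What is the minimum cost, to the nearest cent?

Cost per mg of calcium: carrots $0.0048, spinach $0.0059, peanut butter $0.0100.
Take 2 servings of carrots: +84.0 mg calcium for $0.40 (total $0.40, still need 290.0 mg).
Take 2.266 servings of spinach: +290.0 mg calcium for $1.70 (total $2.10, still need 0.0 mg).
Filling from the cheapest source first is optimal under one linear minimum: $2.10.

$2.10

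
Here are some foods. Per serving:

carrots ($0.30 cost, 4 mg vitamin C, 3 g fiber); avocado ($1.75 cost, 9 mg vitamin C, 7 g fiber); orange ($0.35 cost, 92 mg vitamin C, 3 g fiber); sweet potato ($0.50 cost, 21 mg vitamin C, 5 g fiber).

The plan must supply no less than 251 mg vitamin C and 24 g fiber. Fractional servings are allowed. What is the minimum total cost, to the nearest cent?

$2.49

Compare the cost at each extreme point of the feasible region.
carrots only: max(251/4, 24/3) = 62.75 servings → $18.82.
avocado only: max(251/9, 24/7) = 27.89 servings → $48.81.
orange only: max(251/92, 24/3) = 8 servings → $2.80.
sweet potato only: max(251/21, 24/5) = 11.95 servings → $5.98.
carrots + avocado: intersection lies outside the first quadrant.
carrots + orange with both tight: 5.511 servings and 2.489 servings → $2.52.
carrots + sweet potato: the both-tight solution has a negative serving — not a feasible corner.
avocado + orange with both tight: 2.358 servings and 2.498 servings → $5.00.
avocado + sweet potato: intersection lies outside the first quadrant.
orange + sweet potato with both tight: 1.892 servings and 3.665 servings → $2.49.
The minimum over all feasible corners is $2.49.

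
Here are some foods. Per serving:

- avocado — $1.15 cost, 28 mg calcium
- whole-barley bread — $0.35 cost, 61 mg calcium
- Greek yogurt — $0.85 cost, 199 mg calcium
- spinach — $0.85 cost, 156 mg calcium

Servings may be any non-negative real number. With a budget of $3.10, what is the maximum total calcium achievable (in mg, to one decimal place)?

Calcium per dollar: Greek yogurt 234.1, spinach 183.5, whole-barley bread 174.3, avocado 24.35.
With no serving limits, spend the whole cost allowance on Greek yogurt: $3.10 / $0.85 × 199 mg = 725.8 mg.

725.8 mg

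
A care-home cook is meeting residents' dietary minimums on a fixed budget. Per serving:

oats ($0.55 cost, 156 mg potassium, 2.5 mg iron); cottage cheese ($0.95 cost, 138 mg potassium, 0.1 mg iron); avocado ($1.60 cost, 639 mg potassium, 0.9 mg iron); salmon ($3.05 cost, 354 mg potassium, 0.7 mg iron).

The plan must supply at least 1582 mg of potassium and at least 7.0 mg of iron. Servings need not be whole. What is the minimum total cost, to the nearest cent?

$4.29

Compare the cost at each extreme point of the feasible region.
oats only: max(1582/156, 7.0/2.5) = 10.14 servings → $5.58.
cottage cheese only: max(1582/138, 7.0/0.1) = 70 servings → $66.50.
avocado only: max(1582/639, 7.0/0.9) = 7.778 servings → $12.44.
salmon only: max(1582/354, 7.0/0.7) = 10 servings → $30.50.
oats + cottage cheese with both tight: 2.452 servings and 8.692 servings → $9.61.
oats + avocado with both tight: 2.093 servings and 1.965 servings → $4.29.
oats + salmon with both tight: 1.767 servings and 3.69 servings → $12.23.
cottage cheese + avocado: intersection lies outside the first quadrant.
cottage cheese + salmon with both targets exact would need a negative amount; discard.
avocado + salmon with both targets exact would need a negative amount; discard.
So the least-cost plan costs $4.29.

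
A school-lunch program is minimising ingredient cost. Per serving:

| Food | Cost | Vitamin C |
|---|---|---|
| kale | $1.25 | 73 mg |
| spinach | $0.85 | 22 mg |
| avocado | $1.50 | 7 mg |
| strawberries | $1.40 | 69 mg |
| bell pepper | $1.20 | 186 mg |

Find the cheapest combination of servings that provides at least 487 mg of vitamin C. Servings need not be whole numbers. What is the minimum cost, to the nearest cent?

Cost per mg of vitamin C: bell pepper $0.0065, kale $0.0171, strawberries $0.0203, spinach $0.0386, avocado $0.2143.
With no serving limits, use only bell pepper: 487 mg / 186 mg = 2.618 servings × $1.20 = $3.14.

$3.14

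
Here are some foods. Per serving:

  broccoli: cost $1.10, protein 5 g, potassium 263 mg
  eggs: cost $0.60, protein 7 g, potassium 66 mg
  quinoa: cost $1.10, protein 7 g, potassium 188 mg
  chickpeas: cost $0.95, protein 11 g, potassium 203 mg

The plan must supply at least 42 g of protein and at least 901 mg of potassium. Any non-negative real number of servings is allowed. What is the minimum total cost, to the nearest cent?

$4.12

With two linear requirements the optimum uses one or two foods; enumerate the corners.
broccoli only: max(42/5, 901/263) = 8.4 servings → $9.24.
eggs only: max(42/7, 901/66) = 13.65 servings → $8.19.
quinoa only: max(42/7, 901/188) = 6 servings → $6.60.
chickpeas only: max(42/11, 901/203) = 4.438 servings → $4.22.
broccoli + eggs with both tight: 2.34 servings and 4.329 servings → $5.17.
broccoli + quinoa with both targets exact would need a negative amount; discard.
broccoli + chickpeas with both tight: 0.7375 servings and 3.483 servings → $4.12.
eggs + quinoa with both tight: 1.861 servings and 4.139 servings → $5.67.
eggs + chickpeas: the both-tight solution has a negative serving — not a feasible corner.
quinoa + chickpeas with both tight: 2.141 servings and 2.456 servings → $4.69.
So the least-cost plan costs $4.12.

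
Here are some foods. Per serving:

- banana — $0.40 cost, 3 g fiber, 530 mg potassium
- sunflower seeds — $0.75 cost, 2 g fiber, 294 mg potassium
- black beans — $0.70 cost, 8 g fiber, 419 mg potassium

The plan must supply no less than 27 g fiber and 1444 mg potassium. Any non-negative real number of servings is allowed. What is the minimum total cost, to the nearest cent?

$2.37

The cheapest plan sits at a corner of the feasible region — with two constraints it uses at most two foods.
banana only: max(27/3, 1444/530) = 9 servings → $3.60.
sunflower seeds only: max(27/2, 1444/294) = 13.5 servings → $10.12.
black beans only: max(27/8, 1444/419) = 3.446 servings → $2.41.
banana + sunflower seeds with both targets exact would need a negative amount; discard.
banana + black beans with both tight: 0.08012 servings and 3.345 servings → $2.37.
sunflower seeds + black beans with both tight: 0.1579 servings and 3.336 servings → $2.45.
Cheapest feasible corner: $2.37.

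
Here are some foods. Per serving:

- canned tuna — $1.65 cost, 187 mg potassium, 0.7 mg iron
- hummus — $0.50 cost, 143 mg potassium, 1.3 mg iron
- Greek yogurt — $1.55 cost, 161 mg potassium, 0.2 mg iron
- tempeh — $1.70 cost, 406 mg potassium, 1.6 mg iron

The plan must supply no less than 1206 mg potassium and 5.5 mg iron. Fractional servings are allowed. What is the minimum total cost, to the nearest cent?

Minimising a linear cost over {potassium ≥ 1206, iron ≥ 5.5, servings ≥ 0} — the optimum is at a vertex, using one or two foods.
canned tuna only: max(1206/187, 5.5/0.7) = 7.857 servings → $12.96.
hummus only: max(1206/143, 5.5/1.3) = 8.434 servings → $4.22.
Greek yogurt only: max(1206/161, 5.5/0.2) = 27.5 servings → $42.62.
tempeh only: max(1206/406, 5.5/1.6) = 3.438 servings → $5.84.
canned tuna + hummus with both tight: 5.464 servings and 1.289 servings → $9.66.
canned tuna + Greek yogurt: the both-tight solution has a negative serving — not a feasible corner.
canned tuna + tempeh with both targets exact would need a negative amount; discard.
hummus + Greek yogurt with both tight: 3.566 servings and 4.324 servings → $8.48.
hummus + tempeh with both tight: 1.015 servings and 2.613 servings → $4.95.
Greek yogurt + tempeh with both targets exact would need a negative amount; discard.
The minimum over all feasible corners is $4.22.

$4.22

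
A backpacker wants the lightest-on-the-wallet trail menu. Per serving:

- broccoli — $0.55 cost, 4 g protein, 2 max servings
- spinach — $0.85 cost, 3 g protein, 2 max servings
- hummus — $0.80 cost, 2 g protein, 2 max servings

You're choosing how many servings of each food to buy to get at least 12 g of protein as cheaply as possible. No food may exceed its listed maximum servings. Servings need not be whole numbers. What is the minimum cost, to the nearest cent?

Cost per g of protein: broccoli $0.1375, spinach $0.2833, hummus $0.4000.
Take 2 servings of broccoli: +8.0 g protein for $1.10 (total $1.10, still need 4.0 g).
Take 1.333 servings of spinach: +4.0 g protein for $1.13 (total $2.23, still need 0.0 g).
Filling from the cheapest source first is optimal under one linear minimum: $2.23.

$2.23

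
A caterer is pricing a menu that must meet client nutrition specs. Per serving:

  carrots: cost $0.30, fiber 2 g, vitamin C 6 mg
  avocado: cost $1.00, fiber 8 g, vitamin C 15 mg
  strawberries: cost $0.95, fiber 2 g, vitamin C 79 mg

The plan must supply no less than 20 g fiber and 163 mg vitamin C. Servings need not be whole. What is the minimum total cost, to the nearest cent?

$3.67

Check every corner: each single food scaled to meet both minima, and each pair solved so both constraints bind.
carrots only: max(20/2, 163/6) = 27.17 servings → $8.15.
avocado only: max(20/8, 163/15) = 10.87 servings → $10.87.
strawberries only: max(20/2, 163/79) = 10 servings → $9.50.
carrots + avocado: the both-tight solution has a negative serving — not a feasible corner.
carrots + strawberries with both tight: 8.589 servings and 1.411 servings → $3.92.
avocado + strawberries with both tight: 2.083 servings and 1.668 servings → $3.67.
So the least-cost plan costs $3.67.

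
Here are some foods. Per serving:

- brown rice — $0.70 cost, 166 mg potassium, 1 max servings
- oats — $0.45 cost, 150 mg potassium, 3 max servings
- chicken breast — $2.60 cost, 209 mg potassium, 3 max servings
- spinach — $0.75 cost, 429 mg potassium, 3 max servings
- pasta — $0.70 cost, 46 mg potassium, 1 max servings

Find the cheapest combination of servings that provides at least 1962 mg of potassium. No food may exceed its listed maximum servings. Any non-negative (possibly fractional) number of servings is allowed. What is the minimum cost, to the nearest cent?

Cost per mg of potassium: spinach $0.0017, oats $0.0030, brown rice $0.0042, chicken breast $0.0124, pasta $0.0152.
Take 3 servings of spinach: +1287.0 mg potassium for $2.25 (total $2.25, still need 675.0 mg).
Take 3 servings of oats: +450.0 mg potassium for $1.35 (total $3.60, still need 225.0 mg).
Take 1 serving of brown rice: +166.0 mg potassium for $0.70 (total $4.30, still need 59.0 mg).
Take 0.2823 servings of chicken breast: +59.0 mg potassium for $0.73 (total $5.03, still need 0.0 mg).
Filling from the cheapest source first is optimal under one linear minimum: $5.03.

$5.03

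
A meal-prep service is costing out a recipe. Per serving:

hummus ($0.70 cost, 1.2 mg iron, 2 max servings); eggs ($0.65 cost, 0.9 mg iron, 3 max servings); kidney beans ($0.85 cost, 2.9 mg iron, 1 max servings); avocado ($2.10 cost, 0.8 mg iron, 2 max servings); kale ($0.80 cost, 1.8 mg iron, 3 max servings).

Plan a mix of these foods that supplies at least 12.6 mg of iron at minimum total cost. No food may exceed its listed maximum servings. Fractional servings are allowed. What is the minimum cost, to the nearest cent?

$6.02

Cost per mg of iron: kidney beans $0.2931, kale $0.4444, hummus $0.5833, eggs $0.7222, avocado $2.6250.
Take 1 serving of kidney beans: +2.9 mg iron for $0.85 (total $0.85, still need 9.7 mg).
Take 3 servings of kale: +5.4 mg iron for $2.40 (total $3.25, still need 4.3 mg).
Take 2 servings of hummus: +2.4 mg iron for $1.40 (total $4.65, still need 1.9 mg).
Take 2.111 servings of eggs: +1.9 mg iron for $1.37 (total $6.02, still need 0.0 mg).
Greedy by cheapest-per-mg is optimal for a single linear constraint, so the minimum cost is $6.02.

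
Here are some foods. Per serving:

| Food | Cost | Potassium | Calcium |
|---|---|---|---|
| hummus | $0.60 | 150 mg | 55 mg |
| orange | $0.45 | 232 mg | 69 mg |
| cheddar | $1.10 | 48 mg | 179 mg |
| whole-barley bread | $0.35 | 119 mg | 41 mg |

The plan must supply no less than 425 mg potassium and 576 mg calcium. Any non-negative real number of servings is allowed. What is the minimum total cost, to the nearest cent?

For a min-cost LP with two ≥-constraints, a basic feasible solution has at most two positive variables.
hummus only: max(425/150, 576/55) = 10.47 servings → $6.28.
orange only: max(425/232, 576/69) = 8.348 servings → $3.76.
cheddar only: max(425/48, 576/179) = 8.854 servings → $9.74.
whole-barley bread only: max(425/119, 576/41) = 14.05 servings → $4.92.
hummus + orange: the both-tight solution has a negative serving — not a feasible corner.
hummus + cheddar with both tight: 2 servings and 2.603 servings → $4.06.
hummus + whole-barley bread: intersection lies outside the first quadrant.
orange + cheddar with both tight: 1.267 servings and 2.729 servings → $3.57.
orange + whole-barley bread: the both-tight solution has a negative serving — not a feasible corner.
cheddar + whole-barley bread with both tight: 2.644 servings and 2.505 servings → $3.79.
The minimum over all feasible corners is $3.57.

$3.57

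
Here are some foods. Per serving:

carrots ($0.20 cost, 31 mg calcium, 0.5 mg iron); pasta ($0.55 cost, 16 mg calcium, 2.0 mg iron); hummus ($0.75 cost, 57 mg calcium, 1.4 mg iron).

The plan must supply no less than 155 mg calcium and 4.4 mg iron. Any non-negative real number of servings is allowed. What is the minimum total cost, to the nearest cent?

$1.49

Minimising a linear cost over {calcium ≥ 155, iron ≥ 4.4, servings ≥ 0} — the optimum is at a vertex, using one or two foods.
carrots only: max(155/31, 4.4/0.5) = 8.8 servings → $1.76.
pasta only: max(155/16, 4.4/2.0) = 9.688 servings → $5.33.
hummus only: max(155/57, 4.4/1.4) = 3.143 servings → $2.36.
carrots + pasta with both tight: 4.437 servings and 1.091 servings → $1.49.
carrots + hummus: intersection lies outside the first quadrant.
pasta + hummus with both tight: 0.369 servings and 2.616 servings → $2.16.
So the least-cost plan costs $1.49.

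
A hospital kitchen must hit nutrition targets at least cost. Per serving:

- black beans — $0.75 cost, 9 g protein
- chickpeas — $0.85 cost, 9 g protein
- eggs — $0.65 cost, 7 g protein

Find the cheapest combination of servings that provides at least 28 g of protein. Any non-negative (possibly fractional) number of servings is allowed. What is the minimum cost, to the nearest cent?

$2.33

Cost per g of protein: black beans $0.0833, eggs $0.0929, chickpeas $0.0944.
With no serving limits, use only black beans: 28 g / 9 g = 3.111 servings × $0.75 = $2.33.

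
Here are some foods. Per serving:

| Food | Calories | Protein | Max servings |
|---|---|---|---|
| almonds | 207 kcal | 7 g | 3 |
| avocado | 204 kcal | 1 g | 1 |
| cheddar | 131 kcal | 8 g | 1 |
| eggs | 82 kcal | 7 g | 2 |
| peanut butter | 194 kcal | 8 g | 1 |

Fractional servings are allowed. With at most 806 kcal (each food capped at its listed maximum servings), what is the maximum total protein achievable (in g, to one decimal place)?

Protein per kcal: eggs 0.08537, cheddar 0.06107, peanut butter 0.04124, almonds 0.03382, avocado 0.004902.
Take 2 servings of eggs: uses 164 kcal, +14.0 g protein (running total 14.0 g).
Take 1 serving of cheddar: uses 131 kcal, +8.0 g protein (running total 22.0 g).
Take 1 serving of peanut butter: uses 194 kcal, +8.0 g protein (running total 30.0 g).
Take 1.531 servings of almonds: uses 317 kcal, +10.7 g protein (running total 40.7 g).
Filling greedily by protein-per-kcal is optimal for one linear limit, giving 40.7 g.

40.7 g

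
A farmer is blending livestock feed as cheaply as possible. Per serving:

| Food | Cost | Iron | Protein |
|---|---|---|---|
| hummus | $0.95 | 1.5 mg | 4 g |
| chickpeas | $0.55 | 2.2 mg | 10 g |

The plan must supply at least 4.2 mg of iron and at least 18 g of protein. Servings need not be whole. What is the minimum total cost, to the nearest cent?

hummus only: max(4.2/1.5, 18/4) = 4.5 servings → $4.28.
chickpeas only: max(4.2/2.2, 18/10) = 1.909 servings → $1.05.
hummus + chickpeas with both tight: 0.3871 servings and 1.645 servings → $1.27.
Cheapest feasible corner: $1.05.

$1.05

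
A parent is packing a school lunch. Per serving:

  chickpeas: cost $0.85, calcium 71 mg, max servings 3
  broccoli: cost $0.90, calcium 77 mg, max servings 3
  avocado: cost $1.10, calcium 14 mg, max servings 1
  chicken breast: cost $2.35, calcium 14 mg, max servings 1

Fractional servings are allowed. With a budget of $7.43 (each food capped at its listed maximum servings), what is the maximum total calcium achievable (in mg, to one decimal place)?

Calcium per dollar: broccoli 85.56, chickpeas 83.53, avocado 12.73, chicken breast 5.957.
Take 3 servings of broccoli: spends $2.70, +231.0 mg calcium (running total 231.0 mg).
Take 3 servings of chickpeas: spends $2.55, +213.0 mg calcium (running total 444.0 mg).
Take 1 serving of avocado: spends $1.10, +14.0 mg calcium (running total 458.0 mg).
Take 0.4596 servings of chicken breast: spends $1.08, +6.4 mg calcium (running total 464.4 mg).
Greedy by best ratio exhausts the cost allowance optimally: 464.4 mg.

464.4 mg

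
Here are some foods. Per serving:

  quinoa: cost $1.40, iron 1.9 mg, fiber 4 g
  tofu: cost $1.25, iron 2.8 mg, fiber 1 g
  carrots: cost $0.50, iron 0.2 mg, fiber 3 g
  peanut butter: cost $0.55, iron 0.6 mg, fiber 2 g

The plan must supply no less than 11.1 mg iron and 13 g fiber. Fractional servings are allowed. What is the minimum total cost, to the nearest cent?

Two binding constraints pin down two serving amounts, so the optimal mix uses at most two foods. The candidates are each food alone (scaled to the tighter of iron/fiber) and each pair with both constraints tight.
quinoa only: max(11.1/1.9, 13/4) = 5.842 servings → $8.18.
tofu only: max(11.1/2.8, 13/1) = 13 servings → $16.25.
carrots only: max(11.1/0.2, 13/3) = 55.5 servings → $27.75.
peanut butter only: max(11.1/0.6, 13/2) = 18.5 servings → $10.18.
quinoa + tofu with both tight: 2.72 servings and 2.118 servings → $6.46.
quinoa + carrots with both targets exact would need a negative amount; discard.
quinoa + peanut butter with both targets exact would need a negative amount; discard.
tofu + carrots with both tight: 3.744 servings and 3.085 servings → $6.22.
tofu + peanut butter with both tight: 2.88 servings and 5.06 servings → $6.38.
carrots + peanut butter: the both-tight solution has a negative serving — not a feasible corner.
So the least-cost plan costs $6.22.

$6.22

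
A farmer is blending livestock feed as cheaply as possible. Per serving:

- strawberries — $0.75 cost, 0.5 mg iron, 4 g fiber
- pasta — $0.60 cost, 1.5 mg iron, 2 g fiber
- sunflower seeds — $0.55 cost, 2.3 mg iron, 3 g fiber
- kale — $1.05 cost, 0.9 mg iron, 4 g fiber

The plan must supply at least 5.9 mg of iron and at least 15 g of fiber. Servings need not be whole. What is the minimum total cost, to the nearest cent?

An LP optimum is at a vertex; with two nutrient constraints at most two foods are used. Check each candidate.
strawberries only: max(5.9/0.5, 15/4) = 11.8 servings → $8.85.
pasta only: max(5.9/1.5, 15/2) = 7.5 servings → $4.50.
sunflower seeds only: max(5.9/2.3, 15/3) = 5 servings → $2.75.
kale only: max(5.9/0.9, 15/4) = 6.556 servings → $6.88.
strawberries + pasta with both tight: 2.14 servings and 3.22 servings → $3.54.
strawberries + sunflower seeds with both tight: 2.182 servings and 2.091 servings → $2.79.
strawberries + kale: the both-tight solution has a negative serving — not a feasible corner.
pasta + sunflower seeds: intersection lies outside the first quadrant.
pasta + kale with both tight: 2.405 servings and 2.548 servings → $4.12.
sunflower seeds + kale with both tight: 1.554 servings and 2.585 servings → $3.57.
So the least-cost plan costs $2.75.

$2.75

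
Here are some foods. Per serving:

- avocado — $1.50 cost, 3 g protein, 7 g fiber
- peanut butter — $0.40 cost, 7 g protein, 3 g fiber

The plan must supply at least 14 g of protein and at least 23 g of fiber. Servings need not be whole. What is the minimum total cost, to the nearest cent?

avocado only: max(14/3, 23/7) = 4.667 servings → $7.00.
peanut butter only: max(14/7, 23/3) = 7.667 servings → $3.07.
avocado + peanut butter with both tight: 2.975 servings and 0.725 servings → $4.75.
The minimum over all feasible corners is $3.07.

$3.07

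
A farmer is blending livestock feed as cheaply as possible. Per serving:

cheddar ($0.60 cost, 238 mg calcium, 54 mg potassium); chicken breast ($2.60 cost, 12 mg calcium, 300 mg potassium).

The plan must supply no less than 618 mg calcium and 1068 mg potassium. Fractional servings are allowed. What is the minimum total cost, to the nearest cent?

$9.58

At the optimum either one food covers both requirements or two foods hit both targets exactly; no other combination can be cheaper.
cheddar only: max(618/238, 1068/54) = 19.78 servings → $11.87.
chicken breast only: max(618/12, 1068/300) = 51.5 servings → $133.90.
cheddar + chicken breast with both tight: 2.439 servings and 3.121 servings → $9.58.
So the least-cost plan costs $9.58.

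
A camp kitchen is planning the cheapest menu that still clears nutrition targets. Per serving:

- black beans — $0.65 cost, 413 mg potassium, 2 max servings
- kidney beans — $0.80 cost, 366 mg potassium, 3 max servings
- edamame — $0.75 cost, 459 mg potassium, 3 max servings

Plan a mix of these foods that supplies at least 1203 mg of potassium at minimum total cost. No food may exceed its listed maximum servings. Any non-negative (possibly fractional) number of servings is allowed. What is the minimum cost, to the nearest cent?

Cost per mg of potassium: black beans $0.0016, edamame $0.0016, kidney beans $0.0022.
Take 2 servings of black beans: +826.0 mg potassium for $1.30 (total $1.30, still need 377.0 mg).
Take 0.8214 servings of edamame: +377.0 mg potassium for $0.62 (total $1.92, still need 0.0 mg).
Filling from the cheapest source first is optimal under one linear minimum: $1.92.

$1.92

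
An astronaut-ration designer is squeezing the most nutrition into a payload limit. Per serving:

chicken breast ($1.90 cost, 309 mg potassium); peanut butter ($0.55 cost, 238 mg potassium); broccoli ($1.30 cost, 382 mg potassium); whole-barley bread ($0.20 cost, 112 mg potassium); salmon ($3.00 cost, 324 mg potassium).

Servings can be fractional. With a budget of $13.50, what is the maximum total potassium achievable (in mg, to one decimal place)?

7560.0 mg

Potassium per dollar: whole-barley bread 560, peanut butter 432.7, broccoli 293.8, chicken breast 162.6, salmon 108.
With no serving limits, spend the whole cost allowance on whole-barley bread: $13.50 / $0.20 × 112 mg = 7560.0 mg.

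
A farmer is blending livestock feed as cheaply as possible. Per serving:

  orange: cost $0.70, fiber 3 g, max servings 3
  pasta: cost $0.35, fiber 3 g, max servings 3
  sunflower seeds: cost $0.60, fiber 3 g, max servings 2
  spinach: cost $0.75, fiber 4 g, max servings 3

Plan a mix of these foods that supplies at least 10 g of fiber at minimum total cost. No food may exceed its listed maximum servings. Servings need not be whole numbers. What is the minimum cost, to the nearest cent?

$1.24

Cost per g of fiber: pasta $0.1167, spinach $0.1875, sunflower seeds $0.2000, orange $0.2333.
Take 3 servings of pasta: +9.0 g fiber for $1.05 (total $1.05, still need 1.0 g).
Take 0.25 servings of spinach: +1.0 g fiber for $0.19 (total $1.24, still need 0.0 g).
Greedy by cheapest-per-g is optimal for a single linear constraint, so the minimum cost is $1.24.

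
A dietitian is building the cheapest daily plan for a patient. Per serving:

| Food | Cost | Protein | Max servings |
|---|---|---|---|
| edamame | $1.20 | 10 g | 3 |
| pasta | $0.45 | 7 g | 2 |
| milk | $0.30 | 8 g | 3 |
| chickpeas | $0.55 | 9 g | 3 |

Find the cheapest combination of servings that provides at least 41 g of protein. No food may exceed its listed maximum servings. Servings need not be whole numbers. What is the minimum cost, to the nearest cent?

Cost per g of protein: milk $0.0375, chickpeas $0.0611, pasta $0.0643, edamame $0.1200.
Take 3 servings of milk: +24.0 g protein for $0.90 (total $0.90, still need 17.0 g).
Take 1.889 servings of chickpeas: +17.0 g protein for $1.04 (total $1.94, still need 0.0 g).
Filling from the cheapest source first is optimal under one linear minimum: $1.94.

$1.94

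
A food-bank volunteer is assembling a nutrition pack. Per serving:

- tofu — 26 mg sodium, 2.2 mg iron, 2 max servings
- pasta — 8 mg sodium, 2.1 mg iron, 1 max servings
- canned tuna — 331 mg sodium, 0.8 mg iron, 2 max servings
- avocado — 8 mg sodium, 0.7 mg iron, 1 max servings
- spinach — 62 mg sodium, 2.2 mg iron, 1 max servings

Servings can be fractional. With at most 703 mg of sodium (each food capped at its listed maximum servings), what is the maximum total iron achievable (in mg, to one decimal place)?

Iron per mg sodium: pasta 0.2625, avocado 0.0875, tofu 0.08462, spinach 0.03548, canned tuna 0.002417.
Take 1 serving of pasta: uses 8 mg sodium, +2.1 mg iron (running total 2.1 mg).
Take 1 serving of avocado: uses 8 mg sodium, +0.7 mg iron (running total 2.8 mg).
Take 2 servings of tofu: uses 52 mg sodium, +4.4 mg iron (running total 7.2 mg).
Take 1 serving of spinach: uses 62 mg sodium, +2.2 mg iron (running total 9.4 mg).
Take 1.731 servings of canned tuna: uses 573 mg sodium, +1.4 mg iron (running total 10.8 mg).
Greedy by best ratio exhausts the sodium allowance optimally: 10.8 mg.

10.8 mg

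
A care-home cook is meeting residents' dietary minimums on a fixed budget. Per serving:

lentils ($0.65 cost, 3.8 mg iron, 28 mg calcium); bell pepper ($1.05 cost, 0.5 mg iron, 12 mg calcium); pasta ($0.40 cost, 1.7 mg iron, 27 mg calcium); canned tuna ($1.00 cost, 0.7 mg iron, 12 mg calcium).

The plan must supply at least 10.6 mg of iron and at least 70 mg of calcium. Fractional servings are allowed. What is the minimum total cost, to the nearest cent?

$1.81

Check every corner: each single food scaled to meet both minima, and each pair solved so both constraints bind.
lentils only: max(10.6/3.8, 70/28) = 2.789 servings → $1.81.
bell pepper only: max(10.6/0.5, 70/12) = 21.2 servings → $22.26.
pasta only: max(10.6/1.7, 70/27) = 6.235 servings → $2.49.
canned tuna only: max(10.6/0.7, 70/12) = 15.14 servings → $15.14.
lentils + bell pepper: the both-tight solution has a negative serving — not a feasible corner.
lentils + pasta: intersection lies outside the first quadrant.
lentils + canned tuna: intersection lies outside the first quadrant.
bell pepper + pasta with both targets exact would need a negative amount; discard.
bell pepper + canned tuna with both targets exact would need a negative amount; discard.
pasta + canned tuna: the both-tight solution has a negative serving — not a feasible corner.
So the least-cost plan costs $1.81.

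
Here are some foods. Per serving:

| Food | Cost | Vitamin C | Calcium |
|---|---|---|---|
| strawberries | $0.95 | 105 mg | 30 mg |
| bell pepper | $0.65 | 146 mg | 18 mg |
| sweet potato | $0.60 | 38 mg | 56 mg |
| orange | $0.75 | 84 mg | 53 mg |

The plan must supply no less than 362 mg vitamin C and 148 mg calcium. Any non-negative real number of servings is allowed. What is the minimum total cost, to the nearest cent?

$2.48

At the optimum either one food covers both requirements or two foods hit both targets exactly; no other combination can be cheaper.
strawberries only: max(362/105, 148/30) = 4.933 servings → $4.69.
bell pepper only: max(362/146, 148/18) = 8.222 servings → $5.34.
sweet potato only: max(362/38, 148/56) = 9.526 servings → $5.72.
orange only: max(362/84, 148/53) = 4.31 servings → $3.23.
strawberries + bell pepper: the both-tight solution has a negative serving — not a feasible corner.
strawberries + sweet potato with both tight: 3.09 servings and 0.9873 servings → $3.53.
strawberries + orange with both tight: 2.218 servings and 1.537 servings → $3.26.
bell pepper + sweet potato with both tight: 1.955 servings and 2.014 servings → $2.48.
bell pepper + orange with both tight: 1.085 servings and 2.424 servings → $2.52.
sweet potato + orange with both targets exact would need a negative amount; discard.
So the least-cost plan costs $2.48.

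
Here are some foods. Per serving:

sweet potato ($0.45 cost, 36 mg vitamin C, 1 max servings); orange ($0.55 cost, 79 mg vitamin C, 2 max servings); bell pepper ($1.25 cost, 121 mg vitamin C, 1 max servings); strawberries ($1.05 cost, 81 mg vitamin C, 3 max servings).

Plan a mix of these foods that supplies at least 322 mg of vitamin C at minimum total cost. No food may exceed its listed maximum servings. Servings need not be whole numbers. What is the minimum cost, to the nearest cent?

$2.89

Cost per mg of vitamin C: orange $0.0070, bell pepper $0.0103, sweet potato $0.0125, strawberries $0.0130.
Take 2 servings of orange: +158.0 mg vitamin C for $1.10 (total $1.10, still need 164.0 mg).
Take 1 serving of bell pepper: +121.0 mg vitamin C for $1.25 (total $2.35, still need 43.0 mg).
Take 1 serving of sweet potato: +36.0 mg vitamin C for $0.45 (total $2.80, still need 7.0 mg).
Take 0.08642 servings of strawberries: +7.0 mg vitamin C for $0.09 (total $2.89, still need 0.0 mg).
Greedy by cheapest-per-mg is optimal for a single linear constraint, so the minimum cost is $2.89.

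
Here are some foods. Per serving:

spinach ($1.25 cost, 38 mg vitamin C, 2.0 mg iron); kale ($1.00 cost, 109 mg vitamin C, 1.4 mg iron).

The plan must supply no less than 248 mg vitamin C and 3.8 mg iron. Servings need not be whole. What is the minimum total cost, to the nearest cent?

With two linear requirements the optimum uses one or two foods; enumerate the corners.
spinach only: max(248/38, 3.8/2.0) = 6.526 servings → $8.16.
kale only: max(248/109, 3.8/1.4) = 2.714 servings → $2.71.
spinach + kale with both tight: 0.4066 servings and 2.133 servings → $2.64.
The minimum over all feasible corners is $2.64.

$2.64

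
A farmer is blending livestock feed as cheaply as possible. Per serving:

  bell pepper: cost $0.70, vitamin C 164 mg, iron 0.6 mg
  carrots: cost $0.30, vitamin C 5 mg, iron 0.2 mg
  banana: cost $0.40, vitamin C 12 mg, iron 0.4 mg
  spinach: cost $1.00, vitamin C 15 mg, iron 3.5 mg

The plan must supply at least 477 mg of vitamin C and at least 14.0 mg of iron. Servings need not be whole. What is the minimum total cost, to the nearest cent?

$5.37

For a min-cost LP with two ≥-constraints, a basic feasible solution has at most two positive variables.
bell pepper only: max(477/164, 14.0/0.6) = 23.33 servings → $16.33.
carrots only: max(477/5, 14.0/0.2) = 95.4 servings → $28.62.
banana only: max(477/12, 14.0/0.4) = 39.75 servings → $15.90.
spinach only: max(477/15, 14.0/3.5) = 31.8 servings → $31.80.
bell pepper + carrots with both tight: 0.8523 servings and 67.44 servings → $20.83.
bell pepper + banana with both tight: 0.3904 servings and 34.41 servings → $14.04.
bell pepper + spinach with both tight: 2.583 servings and 3.557 servings → $5.37.
carrots + banana: intersection lies outside the first quadrant.
carrots + spinach: the both-tight solution has a negative serving — not a feasible corner.
banana + spinach with both targets exact would need a negative amount; discard.
The minimum over all feasible corners is $5.37.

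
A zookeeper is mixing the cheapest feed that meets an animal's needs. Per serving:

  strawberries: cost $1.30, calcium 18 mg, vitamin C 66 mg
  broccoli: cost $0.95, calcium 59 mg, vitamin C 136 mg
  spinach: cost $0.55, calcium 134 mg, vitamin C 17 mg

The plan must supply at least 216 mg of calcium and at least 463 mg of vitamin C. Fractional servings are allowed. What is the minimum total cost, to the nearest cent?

$3.29

A basic optimal solution has at most two foods positive. Try each food alone and each pair with both targets met exactly.
strawberries only: max(216/18, 463/66) = 12 servings → $15.60.
broccoli only: max(216/59, 463/136) = 3.661 servings → $3.48.
spinach only: max(216/134, 463/17) = 27.24 servings → $14.98.
strawberries + broccoli with both targets exact would need a negative amount; discard.
strawberries + spinach with both tight: 6.836 servings and 0.6936 servings → $9.27.
broccoli + spinach with both tight: 3.389 servings and 0.1196 servings → $3.29.
So the least-cost plan costs $3.29.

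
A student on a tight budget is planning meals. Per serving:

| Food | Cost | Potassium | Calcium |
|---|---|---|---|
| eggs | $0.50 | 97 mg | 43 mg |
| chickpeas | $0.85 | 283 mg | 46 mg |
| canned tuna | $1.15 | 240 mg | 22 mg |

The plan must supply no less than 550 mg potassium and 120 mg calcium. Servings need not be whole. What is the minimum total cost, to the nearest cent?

$1.89

eggs only: max(550/97, 120/43) = 5.67 servings → $2.84.
chickpeas only: max(550/283, 120/46) = 2.609 servings → $2.22.
canned tuna only: max(550/240, 120/22) = 5.455 servings → $6.27.
eggs + chickpeas with both tight: 1.124 servings and 1.558 servings → $1.89.
eggs + canned tuna with both tight: 2.04 servings and 1.467 servings → $2.71.
chickpeas + canned tuna: the both-tight solution has a negative serving — not a feasible corner.
The minimum over all feasible corners is $1.89.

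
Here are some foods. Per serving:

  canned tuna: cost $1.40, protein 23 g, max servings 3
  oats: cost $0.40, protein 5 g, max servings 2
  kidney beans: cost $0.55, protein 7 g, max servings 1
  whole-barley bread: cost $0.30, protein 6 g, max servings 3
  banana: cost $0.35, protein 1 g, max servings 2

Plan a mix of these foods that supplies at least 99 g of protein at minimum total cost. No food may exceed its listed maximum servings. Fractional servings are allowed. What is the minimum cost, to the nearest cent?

Cost per g of protein: whole-barley bread $0.0500, canned tuna $0.0609, kidney beans $0.0786, oats $0.0800, banana $0.3500.
Take 3 servings of whole-barley bread: +18.0 g protein for $0.90 (total $0.90, still need 81.0 g).
Take 3 servings of canned tuna: +69.0 g protein for $4.20 (total $5.10, still need 12.0 g).
Take 1 serving of kidney beans: +7.0 g protein for $0.55 (total $5.65, still need 5.0 g).
Take 1 serving of oats: +5.0 g protein for $0.40 (total $6.05, still need 0.0 g).
Greedy by cheapest-per-g is optimal for a single linear constraint, so the minimum cost is $6.05.

$6.05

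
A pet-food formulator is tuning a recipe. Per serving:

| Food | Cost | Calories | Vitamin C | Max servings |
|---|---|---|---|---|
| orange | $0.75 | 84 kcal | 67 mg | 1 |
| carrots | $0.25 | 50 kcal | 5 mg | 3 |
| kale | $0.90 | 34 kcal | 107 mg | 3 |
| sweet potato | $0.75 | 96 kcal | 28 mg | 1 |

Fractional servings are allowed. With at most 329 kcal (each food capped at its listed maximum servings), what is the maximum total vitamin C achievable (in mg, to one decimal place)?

Vitamin C per kcal: kale 3.147, orange 0.7976, sweet potato 0.2917, carrots 0.1.
Take 3 servings of kale: uses 102 kcal, +321.0 mg vitamin C (running total 321.0 mg).
Take 1 serving of orange: uses 84 kcal, +67.0 mg vitamin C (running total 388.0 mg).
Take 1 serving of sweet potato: uses 96 kcal, +28.0 mg vitamin C (running total 416.0 mg).
Take 0.94 servings of carrots: uses 47 kcal, +4.7 mg vitamin C (running total 420.7 mg).
Filling greedily by vitamin C-per-kcal is optimal for one linear limit, giving 420.7 mg.

420.7 mg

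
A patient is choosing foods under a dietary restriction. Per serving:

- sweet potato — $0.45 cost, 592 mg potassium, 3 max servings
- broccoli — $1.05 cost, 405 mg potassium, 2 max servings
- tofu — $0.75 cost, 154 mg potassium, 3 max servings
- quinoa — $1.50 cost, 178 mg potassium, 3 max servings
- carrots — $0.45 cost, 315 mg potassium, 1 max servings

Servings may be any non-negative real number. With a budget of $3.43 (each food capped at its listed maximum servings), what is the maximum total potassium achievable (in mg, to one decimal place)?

2719.7 mg

Potassium per dollar: sweet potato 1316, carrots 700, broccoli 385.7, tofu 205.3, quinoa 118.7.
Take 3 servings of sweet potato: spends $1.35, +1776.0 mg potassium (running total 1776.0 mg).
Take 1 serving of carrots: spends $0.45, +315.0 mg potassium (running total 2091.0 mg).
Take 1.552 servings of broccoli: spends $1.63, +628.7 mg potassium (running total 2719.7 mg).
Greedy by best ratio exhausts the cost allowance optimally: 2719.7 mg.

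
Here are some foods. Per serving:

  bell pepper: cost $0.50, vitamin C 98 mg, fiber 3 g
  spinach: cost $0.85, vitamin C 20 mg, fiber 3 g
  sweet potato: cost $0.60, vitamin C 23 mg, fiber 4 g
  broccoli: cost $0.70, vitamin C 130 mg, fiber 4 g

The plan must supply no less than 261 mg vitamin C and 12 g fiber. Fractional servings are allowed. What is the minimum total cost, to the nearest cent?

Check every corner: each single food scaled to meet both minima, and each pair solved so both constraints bind.
bell pepper only: max(261/98, 12/3) = 4 servings → $2.00.
spinach only: max(261/20, 12/3) = 13.05 servings → $11.09.
sweet potato only: max(261/23, 12/4) = 11.35 servings → $6.81.
broccoli only: max(261/130, 12/4) = 3 servings → $2.10.
bell pepper + spinach with both tight: 2.321 servings and 1.679 servings → $2.59.
bell pepper + sweet potato with both tight: 2.378 servings and 1.217 servings → $1.92.
bell pepper + broccoli: intersection lies outside the first quadrant.
spinach + sweet potato: intersection lies outside the first quadrant.
spinach + broccoli with both tight: 1.665 servings and 1.752 servings → $2.64.
sweet potato + broccoli with both tight: 1.206 servings and 1.794 servings → $1.98.
So the least-cost plan costs $1.92.

$1.92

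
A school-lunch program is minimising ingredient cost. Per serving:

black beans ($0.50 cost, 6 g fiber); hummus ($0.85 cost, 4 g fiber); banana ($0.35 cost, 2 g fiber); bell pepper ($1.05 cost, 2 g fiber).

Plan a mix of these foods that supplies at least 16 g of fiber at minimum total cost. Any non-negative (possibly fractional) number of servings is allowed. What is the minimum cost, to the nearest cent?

$1.33

Cost per g of fiber: black beans $0.0833, banana $0.1750, hummus $0.2125, bell pepper $0.5250.
With no serving limits, use only black beans: 16 g / 6 g = 2.667 servings × $0.50 = $1.33.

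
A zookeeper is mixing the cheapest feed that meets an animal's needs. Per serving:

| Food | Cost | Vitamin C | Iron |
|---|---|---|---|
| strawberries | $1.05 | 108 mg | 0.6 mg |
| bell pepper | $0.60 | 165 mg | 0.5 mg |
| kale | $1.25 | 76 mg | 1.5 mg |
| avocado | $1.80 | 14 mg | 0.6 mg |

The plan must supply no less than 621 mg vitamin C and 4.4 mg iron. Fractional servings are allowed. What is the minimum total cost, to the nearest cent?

$4.19

At the optimum either one food covers both requirements or two foods hit both targets exactly; no other combination can be cheaper.
strawberries only: max(621/108, 4.4/0.6) = 7.333 servings → $7.70.
bell pepper only: max(621/165, 4.4/0.5) = 8.8 servings → $5.28.
kale only: max(621/76, 4.4/1.5) = 8.171 servings → $10.21.
avocado only: max(621/14, 4.4/0.6) = 44.36 servings → $79.84.
strawberries + bell pepper: the both-tight solution has a negative serving — not a feasible corner.
strawberries + kale with both tight: 5.13 servings and 0.8814 servings → $6.49.
strawberries + avocado with both tight: 5.514 servings and 1.819 servings → $9.06.
bell pepper + kale with both tight: 2.85 servings and 1.983 servings → $4.19.
bell pepper + avocado with both tight: 3.38 servings and 4.516 servings → $10.16.
kale + avocado with both targets exact would need a negative amount; discard.
So the least-cost plan costs $4.19.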